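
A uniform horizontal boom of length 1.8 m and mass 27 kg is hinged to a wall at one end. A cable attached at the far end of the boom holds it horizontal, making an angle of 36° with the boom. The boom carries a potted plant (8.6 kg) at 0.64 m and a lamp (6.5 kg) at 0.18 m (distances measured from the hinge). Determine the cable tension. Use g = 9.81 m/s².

T ≈ 287 N

Sum moments about the hinge (the unknown hinge reaction has zero arm there).
Beam weight: 27 × 9.81 = 264.9 N down at 0.9 m → arm 0.9 m, τ = 264.9 × 0.9 = 238.4 N·m clockwise.
Potted plant: 8.6 × 9.81 = 84.37 N down at 0.64 m → arm 0.64 m, τ = 84.37 × 0.64 = 54 N·m clockwise.
Lamp: 6.5 × 9.81 = 63.77 N down at 0.18 m → arm 0.18 m, τ = 63.77 × 0.18 = 11.48 N·m clockwise.
Total clockwise load moment = 303.9 N·m.
The cable tension T acts at 1.8 m; only its component perpendicular to the boom, T sinθ, produces torque. sin 36° = 0.5878.
Balancing moments: T × 1.8 × 0.5878 = 303.9, giving T = 303.9 / 1.058 = 287 N.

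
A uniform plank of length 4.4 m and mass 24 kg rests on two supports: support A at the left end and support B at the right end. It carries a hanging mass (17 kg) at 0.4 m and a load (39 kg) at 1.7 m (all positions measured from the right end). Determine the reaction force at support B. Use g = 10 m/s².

About support A:
Beam weight: 24 × 10 = 240 N down at 2.2 m → arm 2.2 m, τ = 240 × 2.2 = 528 N·m clockwise.
Hanging mass: 17 × 10 = 170 N down at 0.4 m → arm 4 m, τ = 170 × 4 = 680 N·m clockwise.
Load: 39 × 10 = 390 N down at 1.7 m → arm 2.7 m, τ = 390 × 2.7 = 1053 N·m clockwise.
Net load moment about support A = 2261 N·m clockwise.
Reaction R at support B is upward at 0 m, arm 4.4 m → moment R × 4.4 counterclockwise.
Setting net torque to zero: R × 4.4 = 2261 → R = 514 N.

R_B ≈ 514 N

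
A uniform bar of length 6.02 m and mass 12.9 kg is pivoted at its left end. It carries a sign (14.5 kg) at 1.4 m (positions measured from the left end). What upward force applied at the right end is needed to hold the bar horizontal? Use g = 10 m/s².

Choose the left end as the axis so the unknown pivot reaction has zero arm there.
Beam weight: 12.9 × 10 = 129 N down at 3.01 m → arm 3.01 m, τ = 129 × 3.01 = 388.3 N·m clockwise.
Sign: 14.5 × 10 = 145 N down at 1.4 m → arm 1.4 m, τ = 145 × 1.4 = 203 N·m clockwise.
Net moment of the loads = 591.3 N·m clockwise.
The upward force F acts at the right end, arm 6.02 m, giving F × 6.02 counterclockwise.
Στ = 0 ⇒ F × 6.02 = 591.3 ⇒ F = 591.3 / 6.02 = 98.2 N.

F ≈ 98.2 N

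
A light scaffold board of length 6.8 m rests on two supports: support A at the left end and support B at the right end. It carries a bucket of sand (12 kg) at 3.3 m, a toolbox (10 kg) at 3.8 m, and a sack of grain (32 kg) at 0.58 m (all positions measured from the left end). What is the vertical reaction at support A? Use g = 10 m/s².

Choose support B as the axis so its reaction then has zero moment arm.
Bucket of sand: 12 × 10 = 120 N down at 3.3 m → arm 3.5 m, τ = 120 × 3.5 = 420 N·m counterclockwise.
Toolbox: 10 × 10 = 100 N down at 3.8 m → arm 3 m, τ = 100 × 3 = 300 N·m counterclockwise.
Sack of grain: 32 × 10 = 320 N down at 0.58 m → arm 6.22 m, τ = 320 × 6.22 = 1990 N·m counterclockwise.
Net load moment about support B = 2710 N·m counterclockwise.
Reaction R at support A is upward at 0 m, arm 6.8 m → moment R × 6.8 clockwise.
Στ = 0 ⇒ R × 6.8 = 2710 ⇒ R = 399 N.

R_A ≈ 399 N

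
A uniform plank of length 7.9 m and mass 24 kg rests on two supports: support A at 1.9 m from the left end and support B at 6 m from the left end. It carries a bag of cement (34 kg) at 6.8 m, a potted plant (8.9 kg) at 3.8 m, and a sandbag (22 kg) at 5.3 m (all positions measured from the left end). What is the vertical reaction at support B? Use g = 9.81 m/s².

R_B ≈ 736 N

Take moments about support A.
Beam weight: 24 × 9.81 = 235.4 N down at 3.95 m → arm 2.05 m, τ = 235.4 × 2.05 = 482.6 N·m clockwise.
Bag of cement: 34 × 9.81 = 333.5 N down at 6.8 m → arm 4.9 m, τ = 333.5 × 4.9 = 1634 N·m clockwise.
Potted plant: 8.9 × 9.81 = 87.31 N down at 3.8 m → arm 1.9 m, τ = 87.31 × 1.9 = 165.9 N·m clockwise.
Sandbag: 22 × 9.81 = 215.8 N down at 5.3 m → arm 3.4 m, τ = 215.8 × 3.4 = 733.7 N·m clockwise.
Net load moment about support A = 3016 N·m clockwise.
Reaction R at support B is upward at 6 m, arm 4.1 m → moment R × 4.1 counterclockwise.
Balancing moments: R × 4.1 = 3016, giving R = 736 N.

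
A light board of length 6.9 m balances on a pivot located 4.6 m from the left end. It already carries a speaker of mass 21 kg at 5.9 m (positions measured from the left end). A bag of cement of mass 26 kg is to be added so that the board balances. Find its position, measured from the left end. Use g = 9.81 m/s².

x ≈ 3.55 m from the left end

Take moments about the pivot (at 4.6 m from the left end).
Speaker: 21 × 9.81 = 206 N down at 5.9 m → arm 1.3 m, τ = 206 × 1.3 = 267.8 N·m clockwise.
Net moment of existing loads = 267.8 N·m clockwise.
The bag of cement weighs 26 × 9.81 = 255.1 N and must supply an equal counterclockwise moment, so its lever arm about the pivot is 267.8 / 255.1 = 1.05 m.
That puts it at 4.6 − 1.05 = 3.55 m from the left end.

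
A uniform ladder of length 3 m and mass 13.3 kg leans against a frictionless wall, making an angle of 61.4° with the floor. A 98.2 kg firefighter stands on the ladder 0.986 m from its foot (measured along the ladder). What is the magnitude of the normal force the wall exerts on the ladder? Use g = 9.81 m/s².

Sum moments about the foot of the ladder (the floor normal and friction both act there and drop out).
Ladder weight 13.3×9.81 = 130.5 N acts at 1.5 m along the ladder; its horizontal arm is 1.5·cos61.4° = 0.718 m → τ = 93.7 N·m clockwise.
Firefighter: 98.2×9.81 = 963.3 N at 0.986 m → arm 0.472 m → τ = 454.7 N·m clockwise.
Wall normal N acts horizontally at the top; its moment arm is the height L sinθ = 3·sin61.4° = 2.634 m, counterclockwise.
Στ = 0 ⇒ N × 2.634 = 548.4 ⇒ N = 208 N.

N_wall ≈ 208 N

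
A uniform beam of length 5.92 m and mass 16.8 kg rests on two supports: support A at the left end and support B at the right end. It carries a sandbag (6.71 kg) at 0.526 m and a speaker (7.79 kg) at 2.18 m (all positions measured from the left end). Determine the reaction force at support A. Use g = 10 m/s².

Take moments about support B.
Beam weight: 16.8 × 10 = 168 N down at 2.96 m → arm 2.96 m, τ = 168 × 2.96 = 497.3 N·m counterclockwise.
Sandbag: 6.71 × 10 = 67.1 N down at 0.526 m → arm 5.394 m, τ = 67.1 × 5.394 = 361.9 N·m counterclockwise.
Speaker: 7.79 × 10 = 77.9 N down at 2.18 m → arm 3.74 m, τ = 77.9 × 3.74 = 291.3 N·m counterclockwise.
Net load moment about support B = 1150 N·m counterclockwise.
Reaction R at support A is upward at 0 m, arm 5.92 m → moment R × 5.92 clockwise.
Setting net torque to zero: R × 5.92 = 1150 → R = 194 N.

R_A ≈ 194 N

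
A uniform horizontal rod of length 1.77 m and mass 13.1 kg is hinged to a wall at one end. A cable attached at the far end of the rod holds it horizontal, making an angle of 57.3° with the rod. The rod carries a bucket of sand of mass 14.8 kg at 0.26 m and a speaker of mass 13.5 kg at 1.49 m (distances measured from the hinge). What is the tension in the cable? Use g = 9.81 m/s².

Taking torques about the hinge:
Beam weight: 13.1 × 9.81 = 128.5 N down at 0.885 m → arm 0.885 m, τ = 128.5 × 0.885 = 113.7 N·m clockwise.
Bucket of sand: 14.8 × 9.81 = 145.2 N down at 0.26 m → arm 0.26 m, τ = 145.2 × 0.26 = 37.75 N·m clockwise.
Speaker: 13.5 × 9.81 = 132.4 N down at 1.49 m → arm 1.49 m, τ = 132.4 × 1.49 = 197.3 N·m clockwise.
Total clockwise load moment = 348.8 N·m.
The cable tension T acts at 1.77 m; only its component perpendicular to the rod, T sinθ, produces torque. sin 57.3° = 0.8415.
For rotational equilibrium, T × 1.77 × 0.8415 = 348.8, so T = 348.8 / 1.489 = 234 N.

T ≈ 234 N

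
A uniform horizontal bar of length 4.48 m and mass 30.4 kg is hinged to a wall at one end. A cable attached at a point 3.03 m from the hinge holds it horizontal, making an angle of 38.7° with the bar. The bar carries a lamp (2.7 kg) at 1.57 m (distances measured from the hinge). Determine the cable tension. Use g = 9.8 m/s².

About the hinge:
Beam weight: 30.4 × 9.8 = 297.9 N down at 2.24 m → arm 2.24 m, τ = 297.9 × 2.24 = 667.3 N·m clockwise.
Lamp: 2.7 × 9.8 = 26.46 N down at 1.57 m → arm 1.57 m, τ = 26.46 × 1.57 = 41.54 N·m clockwise.
Total clockwise load moment = 708.8 N·m.
The cable tension T acts at 3.03 m; only its component perpendicular to the bar, T sinθ, produces torque. sin 38.7° = 0.6252.
For rotational equilibrium, T × 3.03 × 0.6252 = 708.8, so T = 708.8 / 1.894 = 374 N.

T ≈ 374 N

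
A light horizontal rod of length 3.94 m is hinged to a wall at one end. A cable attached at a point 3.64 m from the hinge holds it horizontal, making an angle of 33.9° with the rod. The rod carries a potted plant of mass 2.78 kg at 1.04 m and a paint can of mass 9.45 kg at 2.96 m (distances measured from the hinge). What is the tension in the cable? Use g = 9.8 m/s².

About the hinge:
Potted plant: 2.78 × 9.8 = 27.24 N down at 1.04 m → arm 1.04 m, τ = 27.24 × 1.04 = 28.33 N·m clockwise.
Paint can: 9.45 × 9.8 = 92.61 N down at 2.96 m → arm 2.96 m, τ = 92.61 × 2.96 = 274.1 N·m clockwise.
Total clockwise load moment = 302.4 N·m.
The cable tension T acts at 3.64 m; only its component perpendicular to the rod, T sinθ, produces torque. sin 33.9° = 0.5577.
Balancing moments: T × 3.64 × 0.5577 = 302.4, giving T = 302.4 / 2.03 = 149 N.

T ≈ 149 N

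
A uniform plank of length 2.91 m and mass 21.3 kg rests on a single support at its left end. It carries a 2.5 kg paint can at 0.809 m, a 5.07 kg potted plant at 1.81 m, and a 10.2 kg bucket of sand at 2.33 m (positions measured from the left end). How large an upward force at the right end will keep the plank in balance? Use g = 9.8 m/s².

F ≈ 222 N

About the left end:
Beam weight: 21.3 × 9.8 = 208.7 N down at 1.455 m → arm 1.455 m, τ = 208.7 × 1.455 = 303.7 N·m clockwise.
Paint can: 2.5 × 9.8 = 24.5 N down at 0.809 m → arm 0.809 m, τ = 24.5 × 0.809 = 19.82 N·m clockwise.
Potted plant: 5.07 × 9.8 = 49.69 N down at 1.81 m → arm 1.81 m, τ = 49.69 × 1.81 = 89.94 N·m clockwise.
Bucket of sand: 10.2 × 9.8 = 99.96 N down at 2.33 m → arm 2.33 m, τ = 99.96 × 2.33 = 232.9 N·m clockwise.
Net moment of the loads = 646.4 N·m clockwise.
The upward force F acts at the right end, arm 2.91 m, giving F × 2.91 counterclockwise.
For rotational equilibrium, F × 2.91 = 646.4, so F = 646.4 / 2.91 = 222 N.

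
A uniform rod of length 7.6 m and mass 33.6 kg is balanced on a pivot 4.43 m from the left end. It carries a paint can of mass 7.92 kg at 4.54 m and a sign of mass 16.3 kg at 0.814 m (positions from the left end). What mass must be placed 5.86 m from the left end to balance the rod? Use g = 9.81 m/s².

m ≈ 55.4 kg

Take moments about the pivot (at 4.43 m from the left end).
Beam weight: 33.6 × 9.81 = 329.6 N down at 3.8 m → arm 0.63 m, τ = 329.6 × 0.63 = 207.6 N·m counterclockwise.
Paint can: 7.92 × 9.81 = 77.7 N down at 4.54 m → arm 0.11 m, τ = 77.7 × 0.11 = 8.547 N·m clockwise.
Sign: 16.3 × 9.81 = 159.9 N down at 0.814 m → arm 3.616 m, τ = 159.9 × 3.616 = 578.2 N·m counterclockwise.
Net moment of known loads = 777.3 N·m counterclockwise.
An unknown mass m at 5.86 m has arm 1.43 m; its moment is m·g·1.43 clockwise.
For rotational equilibrium, m × 9.81 × 1.43 = 777.3, so m = 777.3 / (9.81 × 1.43) = 55.4 kg.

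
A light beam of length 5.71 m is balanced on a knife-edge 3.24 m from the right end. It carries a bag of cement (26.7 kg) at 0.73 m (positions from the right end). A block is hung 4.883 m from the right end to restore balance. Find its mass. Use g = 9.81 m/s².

Take moments about the knife-edge (at 3.24 m from the right end).
Bag of cement: 26.7 × 9.81 = 261.9 N down at 0.73 m → arm 2.51 m, τ = 261.9 × 2.51 = 657.4 N·m clockwise.
Net moment of known loads = 657.4 N·m clockwise.
An unknown mass m at 4.883 m has arm 1.643 m; its moment is m·g·1.643 counterclockwise.
Balancing moments: m × 9.81 × 1.643 = 657.4, giving m = 657.4 / (9.81 × 1.643) = 40.8 kg.

m ≈ 40.8 kg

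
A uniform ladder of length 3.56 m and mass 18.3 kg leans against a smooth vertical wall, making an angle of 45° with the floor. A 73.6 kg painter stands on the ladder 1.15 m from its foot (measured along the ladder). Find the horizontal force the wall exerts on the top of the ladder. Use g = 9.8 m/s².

Sum moments about the foot of the ladder (the floor normal and friction both act there and drop out).
Ladder weight 18.3×9.8 = 179.3 N acts at 1.78 m along the ladder; its horizontal arm is 1.78·cos45° = 1.259 m → τ = 225.7 N·m clockwise.
Painter: 73.6×9.8 = 721.3 N at 1.15 m → arm 0.8132 m → τ = 586.6 N·m clockwise.
Wall normal N acts horizontally at the top; its moment arm is the height L sinθ = 3.56·sin45° = 2.517 m, counterclockwise.
For rotational equilibrium, N × 2.517 = 812.3, so N = 323 N.

N_wall ≈ 323 N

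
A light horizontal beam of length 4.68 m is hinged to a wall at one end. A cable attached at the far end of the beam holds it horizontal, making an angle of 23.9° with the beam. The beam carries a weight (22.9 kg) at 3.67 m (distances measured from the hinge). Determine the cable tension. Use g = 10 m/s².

Taking torques about the hinge:
Weight: 22.9 × 10 = 229 N down at 3.67 m → arm 3.67 m, τ = 229 × 3.67 = 840.4 N·m clockwise.
Total clockwise load moment = 840.4 N·m.
The cable tension T acts at 4.68 m; only its component perpendicular to the beam, T sinθ, produces torque. sin 23.9° = 0.4051.
For rotational equilibrium, T × 4.68 × 0.4051 = 840.4, so T = 840.4 / 1.896 = 443 N.

T ≈ 443 N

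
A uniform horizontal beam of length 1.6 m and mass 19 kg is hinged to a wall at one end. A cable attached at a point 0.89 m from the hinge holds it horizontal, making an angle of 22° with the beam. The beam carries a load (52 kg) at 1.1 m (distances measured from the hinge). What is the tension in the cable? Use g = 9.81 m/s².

T ≈ 2130 N

Sum moments about the hinge (the unknown hinge reaction has zero arm there).
Beam weight: 19 × 9.81 = 186.4 N down at 0.8 m → arm 0.8 m, τ = 186.4 × 0.8 = 149.1 N·m clockwise.
Load: 52 × 9.81 = 510.1 N down at 1.1 m → arm 1.1 m, τ = 510.1 × 1.1 = 561.1 N·m clockwise.
Total clockwise load moment = 710.2 N·m.
The cable tension T acts at 0.89 m; only its component perpendicular to the beam, T sinθ, produces torque. sin 22° = 0.3746.
Balancing moments: T × 0.89 × 0.3746 = 710.2, giving T = 710.2 / 0.3334 = 2130 N.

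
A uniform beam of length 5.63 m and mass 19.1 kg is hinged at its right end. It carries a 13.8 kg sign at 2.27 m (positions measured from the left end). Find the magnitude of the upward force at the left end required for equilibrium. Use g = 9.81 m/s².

F ≈ 174 N

Taking torques about the right end:
Beam weight: 19.1 × 9.81 = 187.4 N down at 2.815 m → arm 2.815 m, τ = 187.4 × 2.815 = 527.5 N·m counterclockwise.
Sign: 13.8 × 9.81 = 135.4 N down at 2.27 m → arm 3.36 m, τ = 135.4 × 3.36 = 454.9 N·m counterclockwise.
Net moment of the loads = 982.4 N·m counterclockwise.
The upward force F acts at the left end, arm 5.63 m, giving F × 5.63 clockwise.
Στ = 0 ⇒ F × 5.63 = 982.4 ⇒ F = 982.4 / 5.63 = 174 N.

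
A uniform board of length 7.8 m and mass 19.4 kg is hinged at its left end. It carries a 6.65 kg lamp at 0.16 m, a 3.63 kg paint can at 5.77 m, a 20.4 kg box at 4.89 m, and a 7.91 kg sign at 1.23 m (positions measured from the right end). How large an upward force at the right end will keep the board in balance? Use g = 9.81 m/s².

Choose the left end as the axis so the unknown pivot reaction has zero arm there.
Beam weight: 19.4 × 9.81 = 190.3 N down at 3.9 m → arm 3.9 m, τ = 190.3 × 3.9 = 742.2 N·m clockwise.
Lamp: 6.65 × 9.81 = 65.24 N down at 0.16 m → arm 7.64 m, τ = 65.24 × 7.64 = 498.4 N·m clockwise.
Paint can: 3.63 × 9.81 = 35.61 N down at 5.77 m → arm 2.03 m, τ = 35.61 × 2.03 = 72.29 N·m clockwise.
Box: 20.4 × 9.81 = 200.1 N down at 4.89 m → arm 2.91 m, τ = 200.1 × 2.91 = 582.3 N·m clockwise.
Sign: 7.91 × 9.81 = 77.6 N down at 1.23 m → arm 6.57 m, τ = 77.6 × 6.57 = 509.8 N·m clockwise.
Net moment of the loads = 2405 N·m clockwise.
The upward force F acts at the right end, arm 7.8 m, giving F × 7.8 counterclockwise.
Στ = 0 ⇒ F × 7.8 = 2405 ⇒ F = 2405 / 7.8 = 308 N.

F ≈ 308 N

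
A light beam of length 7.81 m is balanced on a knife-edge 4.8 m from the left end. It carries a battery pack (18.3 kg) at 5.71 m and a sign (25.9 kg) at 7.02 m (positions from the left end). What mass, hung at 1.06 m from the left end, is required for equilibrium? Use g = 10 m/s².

m ≈ 19.8 kg

Take moments about the knife-edge (at 4.8 m from the left end).
Battery pack: 18.3 × 10 = 183 N down at 5.71 m → arm 0.91 m, τ = 183 × 0.91 = 166.5 N·m clockwise.
Sign: 25.9 × 10 = 259 N down at 7.02 m → arm 2.22 m, τ = 259 × 2.22 = 575 N·m clockwise.
Net moment of known loads = 741.5 N·m clockwise.
An unknown mass m at 1.06 m has arm 3.74 m; its moment is m·g·3.74 counterclockwise.
Setting net torque to zero: m × 10 × 3.74 = 741.5 → m = 741.5 / (10 × 3.74) = 19.8 kg.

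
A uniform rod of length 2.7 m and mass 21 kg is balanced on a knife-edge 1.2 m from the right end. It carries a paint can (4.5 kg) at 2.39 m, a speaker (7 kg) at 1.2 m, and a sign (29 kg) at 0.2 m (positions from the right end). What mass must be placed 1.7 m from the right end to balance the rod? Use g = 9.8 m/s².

Taking torques about the knife-edge (at 1.2 m from the right end):
Beam weight: 21 × 9.8 = 205.8 N down at 1.35 m → arm 0.15 m, τ = 205.8 × 0.15 = 30.87 N·m counterclockwise.
Paint can: 4.5 × 9.8 = 44.1 N down at 2.39 m → arm 1.19 m, τ = 44.1 × 1.19 = 52.48 N·m counterclockwise.
Speaker: acts at the knife-edge, moment arm 0 → no torque.
Sign: 29 × 9.8 = 284.2 N down at 0.2 m → arm 1 m, τ = 284.2 × 1 = 284.2 N·m clockwise.
Net moment of known loads = 200.8 N·m clockwise.
An unknown mass m at 1.7 m has arm 0.5 m; its moment is m·g·0.5 counterclockwise.
Setting net torque to zero: m × 9.8 × 0.5 = 200.8 → m = 200.8 / (9.8 × 0.5) = 41 kg.

m ≈ 41 kg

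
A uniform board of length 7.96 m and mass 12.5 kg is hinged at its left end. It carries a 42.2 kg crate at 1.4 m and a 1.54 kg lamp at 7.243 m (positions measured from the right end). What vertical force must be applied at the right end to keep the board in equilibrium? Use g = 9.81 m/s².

Sum moments about the left end (the unknown pivot reaction has zero arm there).
Beam weight: 12.5 × 9.81 = 122.6 N down at 3.98 m → arm 3.98 m, τ = 122.6 × 3.98 = 487.9 N·m clockwise.
Crate: 42.2 × 9.81 = 414 N down at 1.4 m → arm 6.56 m, τ = 414 × 6.56 = 2716 N·m clockwise.
Lamp: 1.54 × 9.81 = 15.11 N down at 7.243 m → arm 0.717 m, τ = 15.11 × 0.717 = 10.83 N·m clockwise.
Net moment of the loads = 3215 N·m clockwise.
The upward force F acts at the right end, arm 7.96 m, giving F × 7.96 counterclockwise.
Στ = 0 ⇒ F × 7.96 = 3215 ⇒ F = 3215 / 7.96 = 404 N.

F ≈ 404 N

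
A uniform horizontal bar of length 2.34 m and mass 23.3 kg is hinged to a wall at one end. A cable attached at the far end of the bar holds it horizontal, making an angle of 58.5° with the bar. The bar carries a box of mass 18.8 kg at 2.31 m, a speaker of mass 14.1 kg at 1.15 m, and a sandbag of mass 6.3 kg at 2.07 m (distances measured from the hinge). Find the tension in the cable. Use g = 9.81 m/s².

Taking torques about the hinge:
Beam weight: 23.3 × 9.81 = 228.6 N down at 1.17 m → arm 1.17 m, τ = 228.6 × 1.17 = 267.5 N·m clockwise.
Box: 18.8 × 9.81 = 184.4 N down at 2.31 m → arm 2.31 m, τ = 184.4 × 2.31 = 426 N·m clockwise.
Speaker: 14.1 × 9.81 = 138.3 N down at 1.15 m → arm 1.15 m, τ = 138.3 × 1.15 = 159 N·m clockwise.
Sandbag: 6.3 × 9.81 = 61.8 N down at 2.07 m → arm 2.07 m, τ = 61.8 × 2.07 = 127.9 N·m clockwise.
Total clockwise load moment = 980.4 N·m.
The cable tension T acts at 2.34 m; only its component perpendicular to the bar, T sinθ, produces torque. sin 58.5° = 0.8526.
Setting net torque to zero: T × 2.34 × 0.8526 = 980.4 → T = 980.4 / 1.995 = 491 N.

T ≈ 491 N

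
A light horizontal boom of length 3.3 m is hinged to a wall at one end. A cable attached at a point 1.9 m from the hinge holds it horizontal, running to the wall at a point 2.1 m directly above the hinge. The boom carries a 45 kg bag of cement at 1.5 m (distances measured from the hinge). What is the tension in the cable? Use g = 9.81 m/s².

Sum moments about the hinge (the unknown hinge reaction has zero arm there).
Bag of cement: 45 × 9.81 = 441.5 N down at 1.5 m → arm 1.5 m, τ = 441.5 × 1.5 = 662.2 N·m clockwise.
Total clockwise load moment = 662.2 N·m.
The cable tension T acts at 1.9 m; only its component perpendicular to the boom, T sinθ, produces torque. sinθ = h/√(h²+d²) = 2.1/√(2.1²+1.9²) = 0.7415.
Balancing moments: T × 1.9 × 0.7415 = 662.2, giving T = 662.2 / 1.409 = 470 N.

T ≈ 470 N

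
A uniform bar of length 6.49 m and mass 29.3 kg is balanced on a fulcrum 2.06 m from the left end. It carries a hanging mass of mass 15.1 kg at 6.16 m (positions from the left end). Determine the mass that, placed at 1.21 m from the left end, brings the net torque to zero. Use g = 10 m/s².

Take moments about the fulcrum (at 2.06 m from the left end).
Beam weight: 29.3 × 10 = 293 N down at 3.245 m → arm 1.185 m, τ = 293 × 1.185 = 347.2 N·m clockwise.
Hanging mass: 15.1 × 10 = 151 N down at 6.16 m → arm 4.1 m, τ = 151 × 4.1 = 619.1 N·m clockwise.
Net moment of known loads = 966.3 N·m clockwise.
An unknown mass m at 1.21 m has arm 0.85 m; its moment is m·g·0.85 counterclockwise.
Balancing moments: m × 10 × 0.85 = 966.3, giving m = 966.3 / (10 × 0.85) = 114 kg.

m ≈ 114 kg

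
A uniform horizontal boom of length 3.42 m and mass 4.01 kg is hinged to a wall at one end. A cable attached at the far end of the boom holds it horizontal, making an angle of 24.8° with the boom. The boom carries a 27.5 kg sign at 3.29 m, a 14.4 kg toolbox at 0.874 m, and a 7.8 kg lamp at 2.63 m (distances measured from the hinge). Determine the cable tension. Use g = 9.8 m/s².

T ≈ 891 N

Taking torques about the hinge:
Beam weight: 4.01 × 9.8 = 39.3 N down at 1.71 m → arm 1.71 m, τ = 39.3 × 1.71 = 67.2 N·m clockwise.
Sign: 27.5 × 9.8 = 269.5 N down at 3.29 m → arm 3.29 m, τ = 269.5 × 3.29 = 886.7 N·m clockwise.
Toolbox: 14.4 × 9.8 = 141.1 N down at 0.874 m → arm 0.874 m, τ = 141.1 × 0.874 = 123.3 N·m clockwise.
Lamp: 7.8 × 9.8 = 76.44 N down at 2.63 m → arm 2.63 m, τ = 76.44 × 2.63 = 201 N·m clockwise.
Total clockwise load moment = 1278 N·m.
The cable tension T acts at 3.42 m; only its component perpendicular to the boom, T sinθ, produces torque. sin 24.8° = 0.4195.
For rotational equilibrium, T × 3.42 × 0.4195 = 1278, so T = 1278 / 1.435 = 891 N.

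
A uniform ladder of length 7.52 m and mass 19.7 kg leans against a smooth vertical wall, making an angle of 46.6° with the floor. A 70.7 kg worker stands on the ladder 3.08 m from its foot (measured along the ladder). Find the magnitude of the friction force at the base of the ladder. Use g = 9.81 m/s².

Choose the foot of the ladder as the axis so the floor normal and friction both act there and drop out.
Ladder weight 19.7×9.81 = 193.3 N acts at 3.76 m along the ladder; its horizontal arm is 3.76·cos46.6° = 2.583 m → τ = 499.3 N·m clockwise.
Worker: 70.7×9.81 = 693.6 N at 3.08 m → arm 2.116 m → τ = 1468 N·m clockwise.
Wall normal N acts horizontally at the top; its moment arm is the height L sinθ = 7.52·sin46.6° = 5.464 m, counterclockwise.
Balancing moments: N × 5.464 = 1967, giving N = 360 N.
ΣFx = 0: friction at the foot balances the wall's push, so f = N_wall = 360 N.

f ≈ 360 N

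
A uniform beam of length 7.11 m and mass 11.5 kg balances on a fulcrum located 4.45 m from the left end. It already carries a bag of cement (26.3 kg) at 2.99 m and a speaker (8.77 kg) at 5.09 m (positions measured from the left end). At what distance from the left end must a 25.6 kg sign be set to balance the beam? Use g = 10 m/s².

x ≈ 6.13 m from the left end

Choose the fulcrum (at 4.45 m from the left end) as the axis so the support reaction has zero arm there.
Beam weight: 11.5 × 10 = 115 N down at 3.555 m → arm 0.895 m, τ = 115 × 0.895 = 102.9 N·m counterclockwise.
Bag of cement: 26.3 × 10 = 263 N down at 2.99 m → arm 1.46 m, τ = 263 × 1.46 = 384 N·m counterclockwise.
Speaker: 8.77 × 10 = 87.7 N down at 5.09 m → arm 0.64 m, τ = 87.7 × 0.64 = 56.13 N·m clockwise.
Net moment of existing loads = 430.8 N·m counterclockwise.
The sign weighs 25.6 × 10 = 256 N and must supply an equal clockwise moment, so its lever arm about the fulcrum is 430.8 / 256 = 1.68 m.
That puts it at 4.45 + 1.68 = 6.13 m from the left end.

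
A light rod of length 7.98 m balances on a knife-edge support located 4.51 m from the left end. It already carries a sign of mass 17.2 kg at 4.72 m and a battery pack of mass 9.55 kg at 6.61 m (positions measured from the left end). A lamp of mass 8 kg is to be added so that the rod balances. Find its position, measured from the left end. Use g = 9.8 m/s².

Choose the knife-edge support (at 4.51 m from the left end) as the axis so the support reaction has zero arm there.
Sign: 17.2 × 9.8 = 168.6 N down at 4.72 m → arm 0.21 m, τ = 168.6 × 0.21 = 35.41 N·m clockwise.
Battery pack: 9.55 × 9.8 = 93.59 N down at 6.61 m → arm 2.1 m, τ = 93.59 × 2.1 = 196.5 N·m clockwise.
Net moment of existing loads = 231.9 N·m clockwise.
The lamp weighs 8 × 9.8 = 78.4 N and must supply an equal counterclockwise moment, so its lever arm about the knife-edge support is 231.9 / 78.4 = 2.96 m.
That puts it at 4.51 − 2.96 = 1.55 m from the left end.

x ≈ 1.55 m from the left end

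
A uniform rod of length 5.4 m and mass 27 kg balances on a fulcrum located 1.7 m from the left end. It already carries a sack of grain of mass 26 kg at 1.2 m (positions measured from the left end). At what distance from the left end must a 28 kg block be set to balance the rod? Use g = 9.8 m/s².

x ≈ 1.2 m from the left end

Choose the fulcrum (at 1.7 m from the left end) as the axis so the support reaction has zero arm there.
Beam weight: 27 × 9.8 = 264.6 N down at 2.7 m → arm 1 m, τ = 264.6 × 1 = 264.6 N·m clockwise.
Sack of grain: 26 × 9.8 = 254.8 N down at 1.2 m → arm 0.5 m, τ = 254.8 × 0.5 = 127.4 N·m counterclockwise.
Net moment of existing loads = 137.2 N·m clockwise.
The block weighs 28 × 9.8 = 274.4 N and must supply an equal counterclockwise moment, so its lever arm about the fulcrum is 137.2 / 274.4 = 0.5 m.
That puts it at 1.7 − 0.5 = 1.2 m from the left end.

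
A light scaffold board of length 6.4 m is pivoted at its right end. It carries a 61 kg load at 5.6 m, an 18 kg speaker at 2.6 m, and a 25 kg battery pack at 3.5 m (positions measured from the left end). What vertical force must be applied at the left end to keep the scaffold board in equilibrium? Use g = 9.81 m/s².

F ≈ 291 N

Take moments about the right end.
Load: 61 × 9.81 = 598.4 N down at 5.6 m → arm 0.8 m, τ = 598.4 × 0.8 = 478.7 N·m counterclockwise.
Speaker: 18 × 9.81 = 176.6 N down at 2.6 m → arm 3.8 m, τ = 176.6 × 3.8 = 671.1 N·m counterclockwise.
Battery pack: 25 × 9.81 = 245.2 N down at 3.5 m → arm 2.9 m, τ = 245.2 × 2.9 = 711.1 N·m counterclockwise.
Net moment of the loads = 1861 N·m counterclockwise.
The upward force F acts at the left end, arm 6.4 m, giving F × 6.4 clockwise.
For rotational equilibrium, F × 6.4 = 1861, so F = 1861 / 6.4 = 291 N.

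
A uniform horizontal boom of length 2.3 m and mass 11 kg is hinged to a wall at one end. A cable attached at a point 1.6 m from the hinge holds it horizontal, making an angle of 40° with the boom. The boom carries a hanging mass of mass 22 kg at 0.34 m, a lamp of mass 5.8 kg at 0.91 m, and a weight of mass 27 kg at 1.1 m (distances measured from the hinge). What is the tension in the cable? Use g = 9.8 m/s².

T ≈ 525 N

Sum moments about the hinge (the unknown hinge reaction has zero arm there).
Beam weight: 11 × 9.8 = 107.8 N down at 1.15 m → arm 1.15 m, τ = 107.8 × 1.15 = 124 N·m clockwise.
Hanging mass: 22 × 9.8 = 215.6 N down at 0.34 m → arm 0.34 m, τ = 215.6 × 0.34 = 73.3 N·m clockwise.
Lamp: 5.8 × 9.8 = 56.84 N down at 0.91 m → arm 0.91 m, τ = 56.84 × 0.91 = 51.72 N·m clockwise.
Weight: 27 × 9.8 = 264.6 N down at 1.1 m → arm 1.1 m, τ = 264.6 × 1.1 = 291.1 N·m clockwise.
Total clockwise load moment = 540.1 N·m.
The cable tension T acts at 1.6 m; only its component perpendicular to the boom, T sinθ, produces torque. sin 40° = 0.6428.
For rotational equilibrium, T × 1.6 × 0.6428 = 540.1, so T = 540.1 / 1.028 = 525 N.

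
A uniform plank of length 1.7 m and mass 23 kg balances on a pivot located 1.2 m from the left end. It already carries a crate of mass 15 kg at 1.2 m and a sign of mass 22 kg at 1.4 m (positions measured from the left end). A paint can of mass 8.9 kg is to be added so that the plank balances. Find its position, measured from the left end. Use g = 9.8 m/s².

About the pivot (at 1.2 m from the left end):
Beam weight: 23 × 9.8 = 225.4 N down at 0.85 m → arm 0.35 m, τ = 225.4 × 0.35 = 78.89 N·m counterclockwise.
Crate: acts at the pivot, moment arm 0 → no torque.
Sign: 22 × 9.8 = 215.6 N down at 1.4 m → arm 0.2 m, τ = 215.6 × 0.2 = 43.12 N·m clockwise.
Net moment of existing loads = 35.77 N·m counterclockwise.
The paint can weighs 8.9 × 9.8 = 87.22 N and must supply an equal clockwise moment, so its lever arm about the pivot is 35.77 / 87.22 = 0.41 m.
That puts it at 1.2 + 0.41 = 1.61 m from the left end.

x ≈ 1.61 m from the left end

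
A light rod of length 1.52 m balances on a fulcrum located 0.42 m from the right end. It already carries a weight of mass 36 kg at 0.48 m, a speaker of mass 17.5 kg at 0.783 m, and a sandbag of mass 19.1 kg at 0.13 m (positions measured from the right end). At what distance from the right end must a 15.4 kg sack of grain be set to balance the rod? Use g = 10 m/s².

x ≈ 0.227 m from the right end

Taking torques about the fulcrum (at 0.42 m from the right end):
Weight: 36 × 10 = 360 N down at 0.48 m → arm 0.06 m, τ = 360 × 0.06 = 21.6 N·m counterclockwise.
Speaker: 17.5 × 10 = 175 N down at 0.783 m → arm 0.363 m, τ = 175 × 0.363 = 63.52 N·m counterclockwise.
Sandbag: 19.1 × 10 = 191 N down at 0.13 m → arm 0.29 m, τ = 191 × 0.29 = 55.39 N·m clockwise.
Net moment of existing loads = 29.73 N·m counterclockwise.
The sack of grain weighs 15.4 × 10 = 154 N and must supply an equal clockwise moment, so its lever arm about the fulcrum is 29.73 / 154 = 0.193 m.
That puts it at 0.42 − 0.193 = 0.227 m from the right end.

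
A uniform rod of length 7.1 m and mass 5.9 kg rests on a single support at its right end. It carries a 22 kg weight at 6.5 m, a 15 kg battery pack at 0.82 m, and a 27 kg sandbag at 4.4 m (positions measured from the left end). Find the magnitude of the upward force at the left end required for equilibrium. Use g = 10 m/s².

F ≈ 283 N

About the right end:
Beam weight: 5.9 × 10 = 59 N down at 3.55 m → arm 3.55 m, τ = 59 × 3.55 = 209.4 N·m counterclockwise.
Weight: 22 × 10 = 220 N down at 6.5 m → arm 0.6 m, τ = 220 × 0.6 = 132 N·m counterclockwise.
Battery pack: 15 × 10 = 150 N down at 0.82 m → arm 6.28 m, τ = 150 × 6.28 = 942 N·m counterclockwise.
Sandbag: 27 × 10 = 270 N down at 4.4 m → arm 2.7 m, τ = 270 × 2.7 = 729 N·m counterclockwise.
Net moment of the loads = 2012 N·m counterclockwise.
The upward force F acts at the left end, arm 7.1 m, giving F × 7.1 clockwise.
Στ = 0 ⇒ F × 7.1 = 2012 ⇒ F = 2012 / 7.1 = 283 N.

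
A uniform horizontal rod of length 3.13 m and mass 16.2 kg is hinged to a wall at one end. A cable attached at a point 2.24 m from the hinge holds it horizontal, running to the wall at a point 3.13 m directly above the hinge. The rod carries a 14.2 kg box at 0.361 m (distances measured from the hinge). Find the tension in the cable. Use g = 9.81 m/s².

T ≈ 164 N

About the hinge:
Beam weight: 16.2 × 9.81 = 158.9 N down at 1.565 m → arm 1.565 m, τ = 158.9 × 1.565 = 248.7 N·m clockwise.
Box: 14.2 × 9.81 = 139.3 N down at 0.361 m → arm 0.361 m, τ = 139.3 × 0.361 = 50.29 N·m clockwise.
Total clockwise load moment = 299 N·m.
The cable tension T acts at 2.24 m; only its component perpendicular to the rod, T sinθ, produces torque. sinθ = h/√(h²+d²) = 3.13/√(3.13²+2.24²) = 0.8132.
Setting net torque to zero: T × 2.24 × 0.8132 = 299 → T = 299 / 1.822 = 164 N.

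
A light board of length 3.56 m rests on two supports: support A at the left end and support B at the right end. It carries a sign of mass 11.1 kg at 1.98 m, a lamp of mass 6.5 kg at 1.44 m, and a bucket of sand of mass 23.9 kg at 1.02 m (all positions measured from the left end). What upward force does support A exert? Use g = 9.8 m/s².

Sum moments about support B (its reaction then has zero moment arm).
Sign: 11.1 × 9.8 = 108.8 N down at 1.98 m → arm 1.58 m, τ = 108.8 × 1.58 = 171.9 N·m counterclockwise.
Lamp: 6.5 × 9.8 = 63.7 N down at 1.44 m → arm 2.12 m, τ = 63.7 × 2.12 = 135 N·m counterclockwise.
Bucket of sand: 23.9 × 9.8 = 234.2 N down at 1.02 m → arm 2.54 m, τ = 234.2 × 2.54 = 594.9 N·m counterclockwise.
Net load moment about support B = 901.8 N·m counterclockwise.
Reaction R at support A is upward at 0 m, arm 3.56 m → moment R × 3.56 clockwise.
For rotational equilibrium, R × 3.56 = 901.8, so R = 253 N.

R_A ≈ 253 N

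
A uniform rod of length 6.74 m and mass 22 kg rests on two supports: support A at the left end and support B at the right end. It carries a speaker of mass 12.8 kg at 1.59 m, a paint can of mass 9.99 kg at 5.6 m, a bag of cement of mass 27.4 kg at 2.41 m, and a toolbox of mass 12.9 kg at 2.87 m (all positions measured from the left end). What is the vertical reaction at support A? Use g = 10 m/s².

About support B:
Beam weight: 22 × 10 = 220 N down at 3.37 m → arm 3.37 m, τ = 220 × 3.37 = 741.4 N·m counterclockwise.
Speaker: 12.8 × 10 = 128 N down at 1.59 m → arm 5.15 m, τ = 128 × 5.15 = 659.2 N·m counterclockwise.
Paint can: 9.99 × 10 = 99.9 N down at 5.6 m → arm 1.14 m, τ = 99.9 × 1.14 = 113.9 N·m counterclockwise.
Bag of cement: 27.4 × 10 = 274 N down at 2.41 m → arm 4.33 m, τ = 274 × 4.33 = 1186 N·m counterclockwise.
Toolbox: 12.9 × 10 = 129 N down at 2.87 m → arm 3.87 m, τ = 129 × 3.87 = 499.2 N·m counterclockwise.
Net load moment about support B = 3200 N·m counterclockwise.
Reaction R at support A is upward at 0 m, arm 6.74 m → moment R × 6.74 clockwise.
For rotational equilibrium, R × 6.74 = 3200, so R = 475 N.

R_A ≈ 475 N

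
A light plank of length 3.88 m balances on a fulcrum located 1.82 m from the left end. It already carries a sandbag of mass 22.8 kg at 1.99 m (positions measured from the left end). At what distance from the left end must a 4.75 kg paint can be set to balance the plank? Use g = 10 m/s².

Choose the fulcrum (at 1.82 m from the left end) as the axis so the support reaction has zero arm there.
Sandbag: 22.8 × 10 = 228 N down at 1.99 m → arm 0.17 m, τ = 228 × 0.17 = 38.76 N·m clockwise.
Net moment of existing loads = 38.76 N·m clockwise.
The paint can weighs 4.75 × 10 = 47.5 N and must supply an equal counterclockwise moment, so its lever arm about the fulcrum is 38.76 / 47.5 = 0.816 m.
That puts it at 1.82 − 0.816 = 1 m from the left end.

x ≈ 1 m from the left end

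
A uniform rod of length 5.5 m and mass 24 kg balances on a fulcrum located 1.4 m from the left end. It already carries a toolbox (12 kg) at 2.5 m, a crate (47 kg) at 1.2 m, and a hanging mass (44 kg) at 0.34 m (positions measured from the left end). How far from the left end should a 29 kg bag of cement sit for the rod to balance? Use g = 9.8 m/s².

x ≈ 1.76 m from the left end

Take moments about the fulcrum (at 1.4 m from the left end).
Beam weight: 24 × 9.8 = 235.2 N down at 2.75 m → arm 1.35 m, τ = 235.2 × 1.35 = 317.5 N·m clockwise.
Toolbox: 12 × 9.8 = 117.6 N down at 2.5 m → arm 1.1 m, τ = 117.6 × 1.1 = 129.4 N·m clockwise.
Crate: 47 × 9.8 = 460.6 N down at 1.2 m → arm 0.2 m, τ = 460.6 × 0.2 = 92.12 N·m counterclockwise.
Hanging mass: 44 × 9.8 = 431.2 N down at 0.34 m → arm 1.06 m, τ = 431.2 × 1.06 = 457.1 N·m counterclockwise.
Net moment of existing loads = 102.3 N·m counterclockwise.
The bag of cement weighs 29 × 9.8 = 284.2 N and must supply an equal clockwise moment, so its lever arm about the fulcrum is 102.3 / 284.2 = 0.36 m.
That puts it at 1.4 + 0.36 = 1.76 m from the left end.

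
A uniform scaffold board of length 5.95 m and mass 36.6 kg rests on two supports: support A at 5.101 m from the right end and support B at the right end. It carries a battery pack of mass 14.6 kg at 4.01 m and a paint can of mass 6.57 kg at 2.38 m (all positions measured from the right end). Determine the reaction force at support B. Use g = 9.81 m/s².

R_B ≈ 215 N

Taking torques about support A:
Beam weight: 36.6 × 9.81 = 359 N down at 2.975 m → arm 2.126 m, τ = 359 × 2.126 = 763.2 N·m clockwise.
Battery pack: 14.6 × 9.81 = 143.2 N down at 4.01 m → arm 1.091 m, τ = 143.2 × 1.091 = 156.2 N·m clockwise.
Paint can: 6.57 × 9.81 = 64.45 N down at 2.38 m → arm 2.721 m, τ = 64.45 × 2.721 = 175.4 N·m clockwise.
Net load moment about support A = 1095 N·m clockwise.
Reaction R at support B is upward at 0 m, arm 5.101 m → moment R × 5.101 counterclockwise.
Στ = 0 ⇒ R × 5.101 = 1095 ⇒ R = 215 N.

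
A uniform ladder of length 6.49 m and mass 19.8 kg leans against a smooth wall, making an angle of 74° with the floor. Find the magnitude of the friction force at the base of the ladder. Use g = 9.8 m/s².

f ≈ 27.8 N

Choose the foot of the ladder as the axis so the floor normal and friction both act there and drop out.
Ladder weight 19.8×9.8 = 194 N acts at 3.245 m along the ladder; its horizontal arm is 3.245·cos74° = 0.8944 m → τ = 173.5 N·m clockwise.
Wall normal N acts horizontally at the top; its moment arm is the height L sinθ = 6.49·sin74° = 6.239 m, counterclockwise.
Στ = 0 ⇒ N × 6.239 = 173.5 ⇒ N = 27.8 N.
ΣFx = 0: friction at the foot balances the wall's push, so f = N_wall = 27.8 N.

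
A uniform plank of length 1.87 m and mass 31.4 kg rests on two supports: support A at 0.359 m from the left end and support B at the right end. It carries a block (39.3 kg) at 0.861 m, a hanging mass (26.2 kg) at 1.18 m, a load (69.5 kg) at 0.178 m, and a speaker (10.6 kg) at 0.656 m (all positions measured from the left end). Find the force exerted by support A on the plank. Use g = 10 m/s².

Taking torques about support B:
Beam weight: 31.4 × 10 = 314 N down at 0.935 m → arm 0.935 m, τ = 314 × 0.935 = 293.6 N·m counterclockwise.
Block: 39.3 × 10 = 393 N down at 0.861 m → arm 1.009 m, τ = 393 × 1.009 = 396.5 N·m counterclockwise.
Hanging mass: 26.2 × 10 = 262 N down at 1.18 m → arm 0.69 m, τ = 262 × 0.69 = 180.8 N·m counterclockwise.
Load: 69.5 × 10 = 695 N down at 0.178 m → arm 1.692 m, τ = 695 × 1.692 = 1176 N·m counterclockwise.
Speaker: 10.6 × 10 = 106 N down at 0.656 m → arm 1.214 m, τ = 106 × 1.214 = 128.7 N·m counterclockwise.
Net load moment about support B = 2176 N·m counterclockwise.
Reaction R at support A is upward at 0.359 m, arm 1.511 m → moment R × 1.511 clockwise.
Balancing moments: R × 1.511 = 2176, giving R = 1440 N.

R_A ≈ 1440 N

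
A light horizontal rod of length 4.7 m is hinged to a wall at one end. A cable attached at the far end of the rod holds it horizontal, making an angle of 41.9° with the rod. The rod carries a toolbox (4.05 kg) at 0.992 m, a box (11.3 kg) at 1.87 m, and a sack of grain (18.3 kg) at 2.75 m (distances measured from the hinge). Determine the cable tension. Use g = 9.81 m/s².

Choose the hinge as the axis so the unknown hinge reaction has zero arm there.
Toolbox: 4.05 × 9.81 = 39.73 N down at 0.992 m → arm 0.992 m, τ = 39.73 × 0.992 = 39.41 N·m clockwise.
Box: 11.3 × 9.81 = 110.9 N down at 1.87 m → arm 1.87 m, τ = 110.9 × 1.87 = 207.4 N·m clockwise.
Sack of grain: 18.3 × 9.81 = 179.5 N down at 2.75 m → arm 2.75 m, τ = 179.5 × 2.75 = 493.6 N·m clockwise.
Total clockwise load moment = 740.4 N·m.
The cable tension T acts at 4.7 m; only its component perpendicular to the rod, T sinθ, produces torque. sin 41.9° = 0.6678.
Setting net torque to zero: T × 4.7 × 0.6678 = 740.4 → T = 740.4 / 3.139 = 236 N.

T ≈ 236 N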